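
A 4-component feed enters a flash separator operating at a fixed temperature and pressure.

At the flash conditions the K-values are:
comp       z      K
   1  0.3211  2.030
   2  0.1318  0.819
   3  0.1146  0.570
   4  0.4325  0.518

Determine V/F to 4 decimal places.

V/F = 0.1121

Material balance + equilibrium reduce to Σ zᵢ(Kᵢ−1)/(1+V/F(Kᵢ−1)) = 0.
g(0) = ΣzᵢKᵢ − 1 = 0.0491 and g(1) = 1 − Σzᵢ/Kᵢ = -0.3551, so a root lies in (0, 1).
Newton–Raphson from V/F = 0.5:
  V/F = 0.5000: g = -0.14536, g' = -0.3624 → V/F = 0.0990
  V/F = 0.0990: g = 0.00548, g' = -0.4189 → V/F = 0.1120
  V/F = 0.1120: g = 0.00003, g' = -0.4140 → V/F = 0.1121
Converged at V/F = 0.1121.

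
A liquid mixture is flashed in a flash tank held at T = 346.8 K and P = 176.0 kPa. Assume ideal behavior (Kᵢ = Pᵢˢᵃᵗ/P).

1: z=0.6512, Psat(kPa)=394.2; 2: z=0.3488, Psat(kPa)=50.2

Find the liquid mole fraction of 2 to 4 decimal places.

Raoult's law: Kᵢ = Pᵢˢᵃᵗ/P = Pᵢˢᵃᵗ/176.0.
  K_1 = 394.2/176.0 = 2.239773, K_2 = 50.2/176.0 = 0.285227
Rachford–Rice: g(V/F) = Σ zᵢ(Kᵢ−1)/(1+V/F(Kᵢ−1)) = 0.
Check two-phase: ΣzᵢKᵢ = 1.5580 > 1 and Σzᵢ/Kᵢ = 1.5136 > 1, so g(0) = 0.5580 > 0 and g(1) = -0.5136 < 0.
Newton–Raphson from V/F = 0.5:
  V/F = 0.5000: g = 0.11043, g' = -0.8130 → V/F = 0.6358
  V/F = 0.6358: g = -0.00555, g' = -0.9118 → V/F = 0.6297
Converged at V/F = 0.6297.
Compositions from xᵢ = zᵢ/(1+V/F(Kᵢ−1)), yᵢ = Kᵢxᵢ:
  1: x = 0.3657, y = 0.8191
  2: x = 0.6343, y = 0.1809

x_2 = 0.6343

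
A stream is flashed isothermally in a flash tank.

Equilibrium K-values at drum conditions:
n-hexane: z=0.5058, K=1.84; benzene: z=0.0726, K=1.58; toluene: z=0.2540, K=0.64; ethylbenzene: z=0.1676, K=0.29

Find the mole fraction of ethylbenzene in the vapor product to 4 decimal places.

y_ethylbenzene = 0.0825

Let ψ = V/F and solve Σ zᵢ(Kᵢ−1)/(1+ψ(Kᵢ−1)) = 0.
g(0) = ΣzᵢKᵢ − 1 = 0.2565 and g(1) = 1 − Σzᵢ/Kᵢ = -0.2956, so a root lies in (0, 1).
Iterate (Newton) starting at ψ = 0.5:
  ψ = 0.5000: g = 0.03585, g' = -0.4437 → ψ = 0.5808
  ψ = 0.5808: g = -0.00105, g' = -0.4722 → ψ = 0.5786
Converged at ψ = 0.5786.
Compositions from xᵢ = zᵢ/(1+ψ(Kᵢ−1)), yᵢ = Kᵢxᵢ:
  n-hexane: x = 0.3404, y = 0.6263
  benzene: x = 0.0544, y = 0.0859
  toluene: x = 0.3208, y = 0.2053
  ethylbenzene: x = 0.2844, y = 0.0825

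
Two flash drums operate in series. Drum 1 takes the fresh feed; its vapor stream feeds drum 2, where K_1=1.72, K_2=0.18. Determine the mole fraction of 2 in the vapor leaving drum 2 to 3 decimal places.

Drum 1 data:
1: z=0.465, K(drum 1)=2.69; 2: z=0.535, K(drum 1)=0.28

Drum 1:
Binary case is linear: z₁(K₁−1)(1+ψ₁(K₂−1)) + z₂(K₂−1)(1+ψ₁(K₁−1)) = 0
⇒ ψ₁ = [z₁(K₁−1)+z₂(K₂−1)] / [−(K₁−1)(K₂−1)] = 0.4007/1.2168 = 0.329
Drum-1 compositions:
  1: x = 0.299, y = 0.804
  2: x = 0.701, y = 0.196
Drum-2 feed = drum-1 vapor: z₂ = (0.8037, 0.1963).
Drum 2:
Material balance + equilibrium reduce to Σ zᵢ(Kᵢ−1)/(1+ψ₂(Kᵢ−1)) = 0.
Feasibility: ΣzᵢKᵢ = 1.418, Σzᵢ/Kᵢ = 1.558 — both > 1, two phases present.
Binary case is linear: z₁(K₁−1)(1+ψ₂(K₂−1)) + z₂(K₂−1)(1+ψ₂(K₁−1)) = 0
⇒ ψ₂ = [z₁(K₁−1)+z₂(K₂−1)] / [−(K₁−1)(K₂−1)] = 0.4176/0.5904 = 0.707
  1: x = 0.532, y = 0.916
  2: x = 0.468, y = 0.084

y_2 (drum 2) = 0.084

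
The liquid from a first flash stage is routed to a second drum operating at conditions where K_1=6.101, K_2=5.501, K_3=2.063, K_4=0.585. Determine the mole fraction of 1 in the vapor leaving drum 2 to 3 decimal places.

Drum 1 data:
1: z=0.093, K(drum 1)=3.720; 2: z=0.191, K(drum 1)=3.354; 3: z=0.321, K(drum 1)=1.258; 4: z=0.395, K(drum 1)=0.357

y_1 (drum 2) = 0.057

Drum 1:
Rachford–Rice: g(ψ₁) = Σ zᵢ(Kᵢ−1)/(1+ψ₁(Kᵢ−1)) = 0.
g(0) = ΣzᵢKᵢ − 1 = 0.531 and g(1) = 1 − Σzᵢ/Kᵢ = -0.444, so a root lies in (0, 1).
Newton iteration, ψ₁⁰ = 0.5:
  ψ₁ = 0.500: g = 0.0127, g' = -0.718 → ψ₁ = 0.518
Converged at ψ₁ = 0.518.
Drum-1 compositions:
  1: x = 0.039, y = 0.144
  2: x = 0.086, y = 0.289
  3: x = 0.283, y = 0.356
  4: x = 0.592, y = 0.211
Drum-2 feed = drum-1 liquid: z₂ = (0.0386, 0.0861, 0.2832, 0.5921).
Drum 2:
Let ψ₂ = V/F and solve Σ zᵢ(Kᵢ−1)/(1+ψ₂(Kᵢ−1)) = 0.
Check two-phase: ΣzᵢKᵢ = 1.640 > 1 and Σzᵢ/Kᵢ = 1.171 > 1, so g(0) = 0.640 > 0 and g(1) = -0.171 < 0.
Newton–Raphson from ψ₂ = 0.32:
  ψ₂ = 0.320: g = 0.1749, g' = -0.752 → ψ₂ = 0.553
  ψ₂ = 0.553: g = 0.0334, g' = -0.511 → ψ₂ = 0.618
  ψ₂ = 0.618: g = 0.0010, g' = -0.481 → ψ₂ = 0.620
Converged at ψ₂ = 0.620.
  1: x = 0.009, y = 0.057
  2: x = 0.023, y = 0.125
  3: x = 0.171, y = 0.352
  4: x = 0.797, y = 0.466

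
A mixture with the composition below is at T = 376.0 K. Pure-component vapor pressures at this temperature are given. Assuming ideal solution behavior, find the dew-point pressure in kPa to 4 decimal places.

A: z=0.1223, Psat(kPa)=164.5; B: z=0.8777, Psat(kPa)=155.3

At the dew point ψ → 1, so Σzᵢ/Kᵢ = 1 with Kᵢ = Pᵢˢᵃᵗ/P ⇒ 1/P = Σzᵢ/Pᵢˢᵃᵗ.
1/P = 0.1223/164.5 + 0.8777/155.3 = 0.0063951 ⇒ P = 156.3695 kPa

Pdew = 156.3695 kPa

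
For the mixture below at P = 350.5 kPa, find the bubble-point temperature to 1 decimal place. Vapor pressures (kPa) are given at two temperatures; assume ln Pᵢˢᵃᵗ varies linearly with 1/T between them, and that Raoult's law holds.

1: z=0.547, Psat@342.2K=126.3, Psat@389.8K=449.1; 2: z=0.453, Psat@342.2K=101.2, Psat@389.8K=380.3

Bubble-point temperature: ΣzᵢPᵢˢᵃᵗ(T) = P. Interpolate ln Pᵢˢᵃᵗ = aᵢ + bᵢ/T.
  T = 342.2 K: ΣzᵢPᵢˢᵃᵗ = 114.93 kPa
  T = 389.8 K: ΣzᵢPᵢˢᵃᵗ = 417.93 kPa
  T = 366.0 K: ΣzᵢPᵢˢᵃᵗ = 228.54 kPa
  T = 377.9 K: ΣzᵢPᵢˢᵃᵗ = 312.00 kPa
  T = 383.9 K: ΣzᵢPᵢˢᵃᵗ = 362.36 kPa
  T = 380.9 K: ΣzᵢPᵢˢᵃᵗ = 336.44 kPa
  T = 382.4 K: ΣzᵢPᵢˢᵃᵗ = 349.21 kPa
Interpolating between 382.4 K and 383.9 K gives T ≈ 382.5 K.

T = 382.5 K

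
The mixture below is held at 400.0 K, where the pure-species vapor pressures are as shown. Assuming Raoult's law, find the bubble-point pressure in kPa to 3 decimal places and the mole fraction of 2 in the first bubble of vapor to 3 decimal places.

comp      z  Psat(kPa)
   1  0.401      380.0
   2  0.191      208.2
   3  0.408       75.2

Pbub = 222.828 kPa, y_2 = 0.178

At the bubble point ψ → 0, so ΣzᵢKᵢ = 1 with Kᵢ = Pᵢˢᵃᵗ/P ⇒ P = ΣzᵢPᵢˢᵃᵗ.
P = 0.401·380.0 + 0.191·208.2 + 0.408·75.2 = 222.828 kPa
yᵢ = zᵢPᵢˢᵃᵗ/P ⇒ y_2 = 0.191·208.2/222.828 = 0.178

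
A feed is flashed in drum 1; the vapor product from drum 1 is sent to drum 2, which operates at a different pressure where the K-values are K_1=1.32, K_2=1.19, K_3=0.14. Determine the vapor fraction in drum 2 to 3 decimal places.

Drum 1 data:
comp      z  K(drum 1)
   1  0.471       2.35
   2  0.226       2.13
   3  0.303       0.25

V/F (drum 2) = 0.411

Drum 1:
Rachford–Rice: g(ψ₁) = Σ zᵢ(Kᵢ−1)/(1+ψ₁(Kᵢ−1)) = 0.
g(0) = ΣzᵢKᵢ − 1 = 0.664 and g(1) = 1 − Σzᵢ/Kᵢ = -0.519, so a root lies in (0, 1).
Newton–Raphson from ψ₁ = 0.5:
  ψ₁ = 0.500: g = 0.1792, g' = -0.860 → ψ₁ = 0.708
  ψ₁ = 0.708: g = -0.0179, g' = -1.089 → ψ₁ = 0.692
Converged at ψ₁ = 0.692.
Drum-1 compositions:
  1: x = 0.244, y = 0.572
  2: x = 0.127, y = 0.270
  3: x = 0.630, y = 0.157
Drum-2 feed = drum-1 vapor: z₂ = (0.5724, 0.2702, 0.1574).
Drum 2:
Material balance + equilibrium reduce to Σ zᵢ(Kᵢ−1)/(1+ψ₂(Kᵢ−1)) = 0.
Check two-phase: ΣzᵢKᵢ = 1.099 > 1 and Σzᵢ/Kᵢ = 1.785 > 1, so g(0) = 0.099 > 0 and g(1) = -0.785 < 0.
Newton iteration, ψ₂⁰ = 0.67:
  ψ₂ = 0.670: g = -0.1230, g' = -0.696 → ψ₂ = 0.493
  ψ₂ = 0.493: g = -0.0299, g' = -0.403 → ψ₂ = 0.419
  ψ₂ = 0.419: g = -0.0025, g' = -0.338 → ψ₂ = 0.411
Converged at ψ₂ = 0.411.
  1: x = 0.506, y = 0.668
  2: x = 0.251, y = 0.298
  3: x = 0.244, y = 0.034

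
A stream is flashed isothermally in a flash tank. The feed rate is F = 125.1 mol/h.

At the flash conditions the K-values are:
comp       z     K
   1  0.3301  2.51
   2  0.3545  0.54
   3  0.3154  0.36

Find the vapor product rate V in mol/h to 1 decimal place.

V = 20.1 mol/h

Rachford–Rice: g(V/F) = Σ zᵢ(Kᵢ−1)/(1+V/F(Kᵢ−1)) = 0.
Check two-phase: ΣzᵢKᵢ = 1.1335 > 1 and Σzᵢ/Kᵢ = 1.6641 > 1, so g(0) = 0.1335 > 0 and g(1) = -0.6641 < 0.
Iterate (Newton) starting at V/F = 0.42:
  V/F = 0.4200: g = -0.17317, g' = -0.6387 → V/F = 0.1489
  V/F = 0.1489: g = 0.00879, g' = -0.7460 → V/F = 0.1607
Converged at V/F = 0.1607.
Then V = V/F·F = 0.1607·125.1 = 20.1 mol/h and L = F − V = 105.0 mol/h.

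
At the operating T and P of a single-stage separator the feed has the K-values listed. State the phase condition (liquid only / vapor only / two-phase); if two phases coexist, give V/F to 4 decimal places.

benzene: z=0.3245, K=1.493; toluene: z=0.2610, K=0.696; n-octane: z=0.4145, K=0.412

liquid only

ΣzᵢKᵢ = 0.8369; Σzᵢ/Kᵢ = 1.5984.
Since ΣzᵢKᵢ < 1 the mixture is below its bubble point — single liquid phase.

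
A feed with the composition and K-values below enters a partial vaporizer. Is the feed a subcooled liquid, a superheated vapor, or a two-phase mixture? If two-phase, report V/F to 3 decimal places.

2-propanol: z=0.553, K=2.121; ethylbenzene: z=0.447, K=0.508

ΣzᵢKᵢ = 1.400; Σzᵢ/Kᵢ = 1.141.
Both exceed 1, so a two-phase solution exists.
Material balance + equilibrium reduce to Σ zᵢ(Kᵢ−1)/(1+ψ(Kᵢ−1)) = 0.
Binary case is linear: z₁(K₁−1)(1+ψ(K₂−1)) + z₂(K₂−1)(1+ψ(K₁−1)) = 0
⇒ ψ = [z₁(K₁−1)+z₂(K₂−1)] / [−(K₁−1)(K₂−1)] = 0.4000/0.5515 = 0.725

two-phase, V/F = 0.725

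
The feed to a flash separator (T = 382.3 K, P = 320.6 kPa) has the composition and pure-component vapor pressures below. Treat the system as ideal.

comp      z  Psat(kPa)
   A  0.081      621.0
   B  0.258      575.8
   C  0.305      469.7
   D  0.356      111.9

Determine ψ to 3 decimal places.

Raoult's law: Kᵢ = Pᵢˢᵃᵗ/P = Pᵢˢᵃᵗ/320.6.
  K_A = 621.0/320.6 = 1.93699, K_B = 575.8/320.6 = 1.79601, K_C = 469.7/320.6 = 1.46507, K_D = 111.9/320.6 = 0.34903
Newton iteration, ψ⁰ = 0.5:
  ψ = 0.500: g = -0.0299, g' = -0.492 → ψ = 0.439
  ψ = 0.439: g = -0.0008, g' = -0.467 → ψ = 0.437
Converged at ψ = 0.437.

ψ = 0.437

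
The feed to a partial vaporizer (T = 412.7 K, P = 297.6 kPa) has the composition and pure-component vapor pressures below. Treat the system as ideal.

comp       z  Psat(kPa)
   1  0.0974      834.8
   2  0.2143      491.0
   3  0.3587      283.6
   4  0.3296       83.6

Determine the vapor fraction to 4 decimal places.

ψ = 0.1147

Raoult's law: Kᵢ = Pᵢˢᵃᵗ/P = Pᵢˢᵃᵗ/297.6.
  K_1 = 834.8/297.6 = 2.805108, K_2 = 491.0/297.6 = 1.649866, K_3 = 283.6/297.6 = 0.952957, K_4 = 83.6/297.6 = 0.280914
Material balance + equilibrium reduce to Σ zᵢ(Kᵢ−1)/(1+ψ(Kᵢ−1)) = 0.
g(0) = ΣzᵢKᵢ − 1 = 0.0612 and g(1) = 1 − Σzᵢ/Kᵢ = -0.7143, so a root lies in (0, 1).
Newton iteration, ψ⁰ = 0.5:
  ψ = 0.5000: g = -0.18982, g' = -0.5556 → ψ = 0.1583
  ψ = 0.1583: g = -0.02145, g' = -0.4842 → ψ = 0.1140
  ψ = 0.1140: g = 0.00032, g' = -0.4998 → ψ = 0.1147
Converged at ψ = 0.1147.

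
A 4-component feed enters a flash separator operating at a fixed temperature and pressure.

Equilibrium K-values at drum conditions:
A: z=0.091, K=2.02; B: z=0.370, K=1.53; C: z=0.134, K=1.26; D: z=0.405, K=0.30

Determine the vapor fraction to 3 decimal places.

ψ = 0.099

Material balance + equilibrium reduce to Σ zᵢ(Kᵢ−1)/(1+ψ(Kᵢ−1)) = 0.
Feasibility: ΣzᵢKᵢ = 1.040, Σzᵢ/Kᵢ = 1.743 — both > 1, two phases present.
Iterate (Newton) starting at ψ = 0.5:
  ψ = 0.500: g = -0.1888, g' = -0.583 → ψ = 0.176
  ψ = 0.176: g = -0.0321, g' = -0.421 → ψ = 0.100
  ψ = 0.100: g = -0.0005, g' = -0.410 → ψ = 0.099
Converged at ψ = 0.099.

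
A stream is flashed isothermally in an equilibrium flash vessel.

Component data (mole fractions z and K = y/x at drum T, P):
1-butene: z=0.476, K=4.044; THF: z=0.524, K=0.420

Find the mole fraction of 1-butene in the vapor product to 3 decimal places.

Let ψ = V/F and solve Σ zᵢ(Kᵢ−1)/(1+ψ(Kᵢ−1)) = 0.
Check two-phase: ΣzᵢKᵢ = 2.145 > 1 and Σzᵢ/Kᵢ = 1.365 > 1, so g(0) = 1.145 > 0 and g(1) = -0.365 < 0.
Binary case is linear: z₁(K₁−1)(1+ψ(K₂−1)) + z₂(K₂−1)(1+ψ(K₁−1)) = 0
⇒ ψ = [z₁(K₁−1)+z₂(K₂−1)] / [−(K₁−1)(K₂−1)] = 1.1450/1.7655 = 0.649
Compositions from xᵢ = zᵢ/(1+ψ(Kᵢ−1)), yᵢ = Kᵢxᵢ:
  1-butene: x = 0.160, y = 0.647
  THF: x = 0.840, y = 0.353

y_1-butene = 0.647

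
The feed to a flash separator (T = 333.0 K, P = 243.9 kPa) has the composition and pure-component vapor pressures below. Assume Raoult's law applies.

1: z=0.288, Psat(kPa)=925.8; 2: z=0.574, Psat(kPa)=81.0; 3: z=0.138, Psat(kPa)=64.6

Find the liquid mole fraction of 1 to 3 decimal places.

x_1 = 0.196

Raoult's law: Kᵢ = Pᵢˢᵃᵗ/P = Pᵢˢᵃᵗ/243.9.
  K_1 = 925.8/243.9 = 3.79582, K_2 = 81.0/243.9 = 0.33210, K_3 = 64.6/243.9 = 0.26486
Rachford–Rice: g(V/F) = Σ zᵢ(Kᵢ−1)/(1+V/F(Kᵢ−1)) = 0.
Feasibility: ΣzᵢKᵢ = 1.320, Σzᵢ/Kᵢ = 2.325 — both > 1, two phases present.
Newton iteration, V/F⁰ = 0.5:
  V/F = 0.500: g = -0.4002, g' = -1.155 → V/F = 0.154
  V/F = 0.154: g = 0.0218, g' = -1.515 → V/F = 0.168
Converged at V/F = 0.168.
Compositions from xᵢ = zᵢ/(1+V/F(Kᵢ−1)), yᵢ = Kᵢxᵢ:
  1: x = 0.196, y = 0.744
  2: x = 0.647, y = 0.215
  3: x = 0.157, y = 0.042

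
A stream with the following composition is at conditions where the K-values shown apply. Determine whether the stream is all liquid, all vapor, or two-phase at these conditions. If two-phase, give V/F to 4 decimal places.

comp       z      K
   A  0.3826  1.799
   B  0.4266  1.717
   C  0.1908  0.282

ΣzᵢKᵢ = 1.4746; Σzᵢ/Kᵢ = 1.1377.
Both exceed 1, so a two-phase solution exists.
Let ψ = V/F and solve Σ zᵢ(Kᵢ−1)/(1+ψ(Kᵢ−1)) = 0.
Iterate (Newton) starting at ψ = 0.5:
  ψ = 0.5000: g = 0.22987, g' = -0.4829 → ψ = 0.9760
  ψ = 0.9760: g = -0.10609, g' = -1.2514 → ψ = 0.8912
  ψ = 0.8912: g = -0.01524, g' = -0.9235 → ψ = 0.8747
  ψ = 0.8747: g = -0.00038, g' = -0.8784 → ψ = 0.8743
Converged at ψ = 0.8743.

two-phase, V/F = 0.8743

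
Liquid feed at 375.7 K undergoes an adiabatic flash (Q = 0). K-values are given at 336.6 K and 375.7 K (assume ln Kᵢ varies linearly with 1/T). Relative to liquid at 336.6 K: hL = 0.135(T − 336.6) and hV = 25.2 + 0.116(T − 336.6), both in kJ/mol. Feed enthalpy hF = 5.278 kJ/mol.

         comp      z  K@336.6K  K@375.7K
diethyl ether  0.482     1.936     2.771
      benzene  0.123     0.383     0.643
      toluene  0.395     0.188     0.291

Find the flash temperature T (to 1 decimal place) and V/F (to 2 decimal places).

T = 344.0 K, V/F = 0.17

Adiabatic flash: solve Rachford–Rice at each trial T, then check hF = ψ·hV(T) + (1−ψ)·hL(T).
  T = 336.6 K: K = (1.936, 0.383, 0.188), RR gives ψ = 0.076, H_out = 1.906 kJ/mol
  T = 375.7 K: K = (2.771, 0.643, 0.291), RR gives ψ = 0.462, H_out = 16.589 kJ/mol
  T = 356.1 K: K = (2.338, 0.503, 0.237), RR gives ψ = 0.297, H_out = 10.002 kJ/mol
  T = 346.4 K: K = (2.134, 0.441, 0.212), RR gives ψ = 0.198, H_out = 6.280 kJ/mol
  T = 341.5 K: K = (2.034, 0.411, 0.200), RR gives ψ = 0.141, H_out = 4.192 kJ/mol
  T = 343.9 K: K = (2.083, 0.426, 0.206), RR gives ψ = 0.170, H_out = 5.236 kJ/mol
  T = 345.1 K: K = (2.107, 0.433, 0.208), RR gives ψ = 0.184, H_out = 5.743 kJ/mol
Linear interpolation between T = 343.9 (H_out = 5.236) and T = 345.1 (H_out = 5.743) on hF = 5.278 gives T ≈ 344.0 K, at which ψ = 0.17.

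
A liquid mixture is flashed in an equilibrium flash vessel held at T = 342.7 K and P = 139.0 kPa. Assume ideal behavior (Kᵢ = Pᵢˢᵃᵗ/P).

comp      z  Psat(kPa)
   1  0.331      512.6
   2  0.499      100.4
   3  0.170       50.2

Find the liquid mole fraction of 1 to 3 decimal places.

x_1 = 0.127

Raoult's law: Kᵢ = Pᵢˢᵃᵗ/P = Pᵢˢᵃᵗ/139.0.
  K_1 = 512.6/139.0 = 3.68777, K_2 = 100.4/139.0 = 0.72230, K_3 = 50.2/139.0 = 0.36115
Material balance + equilibrium reduce to Σ zᵢ(Kᵢ−1)/(1+ψ(Kᵢ−1)) = 0.
Check two-phase: ΣzᵢKᵢ = 1.642 > 1 and Σzᵢ/Kᵢ = 1.251 > 1, so g(0) = 0.642 > 0 and g(1) = -0.251 < 0.
Iterate (Newton) starting at ψ = 0.5:
  ψ = 0.500: g = 0.0591, g' = -0.637 → ψ = 0.593
  ψ = 0.593: g = 0.0024, g' = -0.590 → ψ = 0.597
Converged at ψ = 0.597.
Compositions from xᵢ = zᵢ/(1+ψ(Kᵢ−1)), yᵢ = Kᵢxᵢ:
  1: x = 0.127, y = 0.469
  2: x = 0.598, y = 0.432
  3: x = 0.275, y = 0.099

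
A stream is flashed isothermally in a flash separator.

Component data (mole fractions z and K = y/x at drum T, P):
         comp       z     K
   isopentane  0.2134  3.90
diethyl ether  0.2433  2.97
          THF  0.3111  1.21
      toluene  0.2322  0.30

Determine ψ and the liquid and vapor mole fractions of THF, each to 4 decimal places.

ψ = 0.8620, x_THF = 0.2634, y_THF = 0.3187

Material balance + equilibrium reduce to Σ zᵢ(Kᵢ−1)/(1+ψ(Kᵢ−1)) = 0.
Feasibility: ΣzᵢKᵢ = 2.0010, Σzᵢ/Kᵢ = 1.1677 — both > 1, two phases present.
Iterate (Newton) starting at ψ = 0.35:
  ψ = 0.3500: g = 0.43639, g' = -0.9843 → ψ = 0.7933
  ψ = 0.7933: g = 0.06497, g' = -0.8940 → ψ = 0.8660
  ψ = 0.8660: g = -0.00412, g' = -1.0180 → ψ = 0.8620
Converged at ψ = 0.8620.
Compositions from xᵢ = zᵢ/(1+ψ(Kᵢ−1)), yᵢ = Kᵢxᵢ:
  isopentane: x = 0.0610, y = 0.2378
  diethyl ether: x = 0.0902, y = 0.2678
  THF: x = 0.2634, y = 0.3187
  toluene: x = 0.5854, y = 0.1756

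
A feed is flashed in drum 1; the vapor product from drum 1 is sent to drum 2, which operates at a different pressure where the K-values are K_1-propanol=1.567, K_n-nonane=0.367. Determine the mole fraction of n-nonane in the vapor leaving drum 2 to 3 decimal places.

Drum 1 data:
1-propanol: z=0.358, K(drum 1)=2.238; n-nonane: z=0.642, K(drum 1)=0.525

y_n-nonane (drum 2) = 0.173

Drum 1:
Let ψ₁ = V/F and solve Σ zᵢ(Kᵢ−1)/(1+ψ₁(Kᵢ−1)) = 0.
Feasibility: ΣzᵢKᵢ = 1.138, Σzᵢ/Kᵢ = 1.383 — both > 1, two phases present.
Iterate (Newton) starting at ψ₁ = 0.5:
  ψ₁ = 0.500: g = -0.1262, g' = -0.458 → ψ₁ = 0.225
  ψ₁ = 0.225: g = 0.0053, g' = -0.517 → ψ₁ = 0.235
Converged at ψ₁ = 0.235.
Drum-1 compositions:
  1-propanol: x = 0.277, y = 0.621
  n-nonane: x = 0.723, y = 0.379
Drum-2 feed = drum-1 vapor: z₂ = (0.6206, 0.3794).
Drum 2:
Material balance + equilibrium reduce to Σ zᵢ(Kᵢ−1)/(1+ψ₂(Kᵢ−1)) = 0.
g(0) = ΣzᵢKᵢ − 1 = 0.112 and g(1) = 1 − Σzᵢ/Kᵢ = -0.430, so a root lies in (0, 1).
Binary case is linear: z₁(K₁−1)(1+ψ₂(K₂−1)) + z₂(K₂−1)(1+ψ₂(K₁−1)) = 0
⇒ ψ₂ = [z₁(K₁−1)+z₂(K₂−1)] / [−(K₁−1)(K₂−1)] = 0.1117/0.3589 = 0.311
  1-propanol: x = 0.528, y = 0.827
  n-nonane: x = 0.472, y = 0.173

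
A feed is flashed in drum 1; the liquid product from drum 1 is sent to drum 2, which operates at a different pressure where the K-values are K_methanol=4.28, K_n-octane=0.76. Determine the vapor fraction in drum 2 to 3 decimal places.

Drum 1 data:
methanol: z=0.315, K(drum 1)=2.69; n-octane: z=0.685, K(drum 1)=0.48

V/F (drum 2) = 0.747

Drum 1:
Let ψ₁ = V/F and solve Σ zᵢ(Kᵢ−1)/(1+ψ₁(Kᵢ−1)) = 0.
Check two-phase: ΣzᵢKᵢ = 1.176 > 1 and Σzᵢ/Kᵢ = 1.544 > 1, so g(0) = 0.176 > 0 and g(1) = -0.544 < 0.
Binary case is linear: z₁(K₁−1)(1+ψ₁(K₂−1)) + z₂(K₂−1)(1+ψ₁(K₁−1)) = 0
⇒ ψ₁ = [z₁(K₁−1)+z₂(K₂−1)] / [−(K₁−1)(K₂−1)] = 0.1761/0.8788 = 0.200
Drum-1 compositions:
  methanol: x = 0.235, y = 0.633
  n-octane: x = 0.765, y = 0.367
Drum-2 feed = drum-1 liquid: z₂ = (0.2353, 0.7647).
Drum 2:
Let ψ₂ = V/F and solve Σ zᵢ(Kᵢ−1)/(1+ψ₂(Kᵢ−1)) = 0.
Check two-phase: ΣzᵢKᵢ = 1.588 > 1 and Σzᵢ/Kᵢ = 1.061 > 1, so g(0) = 0.588 > 0 and g(1) = -0.061 < 0.
Binary case is linear: z₁(K₁−1)(1+ψ₂(K₂−1)) + z₂(K₂−1)(1+ψ₂(K₁−1)) = 0
⇒ ψ₂ = [z₁(K₁−1)+z₂(K₂−1)] / [−(K₁−1)(K₂−1)] = 0.5882/0.7872 = 0.747
  methanol: x = 0.068, y = 0.292
  n-octane: x = 0.932, y = 0.708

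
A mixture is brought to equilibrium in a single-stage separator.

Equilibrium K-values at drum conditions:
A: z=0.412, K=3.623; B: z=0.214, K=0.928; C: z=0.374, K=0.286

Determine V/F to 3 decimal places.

Material balance + equilibrium reduce to Σ zᵢ(Kᵢ−1)/(1+V/F(Kᵢ−1)) = 0.
Feasibility: ΣzᵢKᵢ = 1.798, Σzᵢ/Kᵢ = 1.652 — both > 1, two phases present.
Newton iteration, V/F⁰ = 0.62:
  V/F = 0.620: g = -0.0838, g' = -1.026 → V/F = 0.538
  V/F = 0.538: g = -0.0018, g' = -0.991 → V/F = 0.537
Converged at V/F = 0.537.

V/F = 0.537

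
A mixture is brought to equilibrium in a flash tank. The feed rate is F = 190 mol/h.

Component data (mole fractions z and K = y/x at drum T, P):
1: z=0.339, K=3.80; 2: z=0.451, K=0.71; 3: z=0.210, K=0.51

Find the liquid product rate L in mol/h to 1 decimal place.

L = 57.0 mol/h

Newton iteration, β⁰ = 0.5:
  β = 0.500: g = 0.1062, g' = -0.602 → β = 0.677
  β = 0.677: g = 0.0113, g' = -0.489 → β = 0.700
Converged at β = 0.700.
Then V = β·F = 0.6999·190 = 133.0 mol/h and L = F − V = 57.0 mol/h.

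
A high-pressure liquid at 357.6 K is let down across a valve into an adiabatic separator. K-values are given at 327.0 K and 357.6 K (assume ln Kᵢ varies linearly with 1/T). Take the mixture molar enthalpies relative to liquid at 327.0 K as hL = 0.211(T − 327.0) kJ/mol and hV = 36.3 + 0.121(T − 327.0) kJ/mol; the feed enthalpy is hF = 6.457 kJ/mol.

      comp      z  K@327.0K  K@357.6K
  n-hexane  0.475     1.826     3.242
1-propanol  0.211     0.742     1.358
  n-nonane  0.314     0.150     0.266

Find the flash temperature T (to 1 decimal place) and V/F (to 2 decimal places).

Adiabatic flash: solve Rachford–Rice at each trial T, then check hF = ψ·hV(T) + (1−ψ)·hL(T).
  T = 327.0 K: K = (1.826, 0.742, 0.150), RR gives ψ = 0.126, H_out = 4.586 kJ/mol
  T = 357.6 K: K = (3.242, 1.358, 0.266), RR gives ψ = 0.701, H_out = 29.965 kJ/mol
  T = 342.3 K: K = (2.464, 1.017, 0.202), RR gives ψ = 0.487, H_out = 20.240 kJ/mol
  T = 334.6 K: K = (2.127, 0.871, 0.175), RR gives ψ = 0.338, H_out = 13.626 kJ/mol
  T = 330.8 K: K = (1.972, 0.805, 0.162), RR gives ψ = 0.243, H_out = 9.534 kJ/mol
  T = 328.9 K: K = (1.898, 0.773, 0.156), RR gives ψ = 0.188, H_out = 7.187 kJ/mol
  T = 327.9 K: K = (1.860, 0.757, 0.153), RR gives ψ = 0.156, H_out = 5.853 kJ/mol
  T = 328.4 K: K = (1.879, 0.765, 0.154), RR gives ψ = 0.172, H_out = 6.530 kJ/mol
Linear interpolation between T = 327.9 (H_out = 5.853) and T = 328.4 (H_out = 6.530) on hF = 6.457 gives T ≈ 328.3 K, at which ψ = 0.17.

T = 328.3 K, V/F = 0.17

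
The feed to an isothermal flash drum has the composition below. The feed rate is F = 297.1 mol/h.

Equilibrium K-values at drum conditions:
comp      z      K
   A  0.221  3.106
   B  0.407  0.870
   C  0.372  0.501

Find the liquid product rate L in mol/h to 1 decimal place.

Iterate (Newton) starting at β = 0.63:
  β = 0.630: g = -0.1283, g' = -0.386 → β = 0.298
  β = 0.298: g = 0.0130, g' = -0.505 → β = 0.323
  β = 0.323: g = 0.0003, g' = -0.486 → β = 0.324
Converged at β = 0.324.
Then V = β·F = 0.3240·297.1 = 96.3 mol/h and L = F − V = 200.8 mol/h.

L = 200.8 mol/h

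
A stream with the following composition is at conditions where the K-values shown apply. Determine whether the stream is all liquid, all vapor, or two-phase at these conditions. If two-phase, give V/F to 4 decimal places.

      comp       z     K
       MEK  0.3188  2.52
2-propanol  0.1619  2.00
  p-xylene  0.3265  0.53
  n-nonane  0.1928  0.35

two-phase, V/F = 0.4951

ΣzᵢKᵢ = 1.3677; Σzᵢ/Kᵢ = 1.3744.
Both exceed 1, so a two-phase solution exists.
Rachford–Rice: g(ψ) = Σ zᵢ(Kᵢ−1)/(1+ψ(Kᵢ−1)) = 0.
Iterate (Newton) starting at ψ = 0.5:
  ψ = 0.5000: g = -0.00299, g' = -0.6118 → ψ = 0.4951
Converged at ψ = 0.4951.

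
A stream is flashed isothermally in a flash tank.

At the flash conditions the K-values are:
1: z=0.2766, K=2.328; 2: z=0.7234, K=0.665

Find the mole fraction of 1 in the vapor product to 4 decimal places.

Let ψ = V/F and solve Σ zᵢ(Kᵢ−1)/(1+ψ(Kᵢ−1)) = 0.
g(0) = ΣzᵢKᵢ − 1 = 0.1250 and g(1) = 1 − Σzᵢ/Kᵢ = -0.2066, so a root lies in (0, 1).
Binary case is linear: z₁(K₁−1)(1+ψ(K₂−1)) + z₂(K₂−1)(1+ψ(K₁−1)) = 0
⇒ ψ = [z₁(K₁−1)+z₂(K₂−1)] / [−(K₁−1)(K₂−1)] = 0.12499/0.44488 = 0.2809
Compositions from xᵢ = zᵢ/(1+ψ(Kᵢ−1)), yᵢ = Kᵢxᵢ:
  1: x = 0.2014, y = 0.4690
  2: x = 0.7986, y = 0.5310

y_1 = 0.4690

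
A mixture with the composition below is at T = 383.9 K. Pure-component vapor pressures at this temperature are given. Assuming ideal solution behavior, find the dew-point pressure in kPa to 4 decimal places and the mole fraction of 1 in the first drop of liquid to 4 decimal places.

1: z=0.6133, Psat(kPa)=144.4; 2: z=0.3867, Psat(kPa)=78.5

At the dew point ψ → 1, so Σzᵢ/Kᵢ = 1 with Kᵢ = Pᵢˢᵃᵗ/P ⇒ 1/P = Σzᵢ/Pᵢˢᵃᵗ.
1/P = 0.6133/144.4 + 0.3867/78.5 = 0.0091733 ⇒ P = 109.0115 kPa
xᵢ = zᵢP/Pᵢˢᵃᵗ ⇒ x_1 = 0.6133·109.0115/144.4 = 0.4630

Pdew = 109.0115 kPa, x_1 = 0.4630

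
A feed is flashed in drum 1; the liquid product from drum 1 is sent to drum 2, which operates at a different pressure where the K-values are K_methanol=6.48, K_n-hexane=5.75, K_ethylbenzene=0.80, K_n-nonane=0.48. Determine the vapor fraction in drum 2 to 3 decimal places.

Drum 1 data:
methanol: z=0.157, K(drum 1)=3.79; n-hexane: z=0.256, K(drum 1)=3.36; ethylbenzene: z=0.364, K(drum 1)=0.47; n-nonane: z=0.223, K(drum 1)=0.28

Drum 1:
Material balance + equilibrium reduce to Σ zᵢ(Kᵢ−1)/(1+ψ₁(Kᵢ−1)) = 0.
Check two-phase: ΣzᵢKᵢ = 1.689 > 1 and Σzᵢ/Kᵢ = 1.689 > 1, so g(0) = 0.689 > 0 and g(1) = -0.689 < 0.
Newton iteration, ψ₁⁰ = 0.51:
  ψ₁ = 0.510: g = -0.0632, g' = -0.983 → ψ₁ = 0.446
Converged at ψ₁ = 0.446.
Drum-1 compositions:
  methanol: x = 0.070, y = 0.265
  n-hexane: x = 0.125, y = 0.419
  ethylbenzene: x = 0.477, y = 0.224
  n-nonane: x = 0.329, y = 0.092
Drum-2 feed = drum-1 liquid: z₂ = (0.0699, 0.1247, 0.4768, 0.3286).
Drum 2:
Newton–Raphson from ψ₂ = 0.6:
  ψ₂ = 0.600: g = -0.1136, g' = -0.516 → ψ₂ = 0.380
  ψ₂ = 0.380: g = 0.0192, g' = -0.739 → ψ₂ = 0.406
  ψ₂ = 0.406: g = 0.0006, g' = -0.695 → ψ₂ = 0.407
Converged at ψ₂ = 0.407.
  methanol: x = 0.022, y = 0.140
  n-hexane: x = 0.043, y = 0.244
  ethylbenzene: x = 0.519, y = 0.415
  n-nonane: x = 0.417, y = 0.200

V/F (drum 2) = 0.407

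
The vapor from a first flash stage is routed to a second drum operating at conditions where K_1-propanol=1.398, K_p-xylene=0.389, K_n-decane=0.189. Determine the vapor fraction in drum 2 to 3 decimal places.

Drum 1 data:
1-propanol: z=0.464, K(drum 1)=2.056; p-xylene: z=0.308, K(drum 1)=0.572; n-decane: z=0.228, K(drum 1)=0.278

V/F (drum 2) = 0.342

Drum 1:
Let ψ₁ = V/F and solve Σ zᵢ(Kᵢ−1)/(1+ψ₁(Kᵢ−1)) = 0.
Feasibility: ΣzᵢKᵢ = 1.194, Σzᵢ/Kᵢ = 1.584 — both > 1, two phases present.
Newton–Raphson from ψ₁ = 0.33:
  ψ₁ = 0.330: g = -0.0063, g' = -0.566 → ψ₁ = 0.319
Converged at ψ₁ = 0.319.
Drum-1 compositions:
  1-propanol: x = 0.347, y = 0.714
  p-xylene: x = 0.357, y = 0.204
  n-decane: x = 0.296, y = 0.082
Drum-2 feed = drum-1 vapor: z₂ = (0.7136, 0.2040, 0.0823).
Drum 2:
Newton–Raphson from ψ₂ = 0.5:
  ψ₂ = 0.500: g = -0.0550, g' = -0.390 → ψ₂ = 0.359
  ψ₂ = 0.359: g = -0.0054, g' = -0.319 → ψ₂ = 0.342
Converged at ψ₂ = 0.342.
  1-propanol: x = 0.628, y = 0.878
  p-xylene: x = 0.258, y = 0.100
  n-decane: x = 0.114, y = 0.022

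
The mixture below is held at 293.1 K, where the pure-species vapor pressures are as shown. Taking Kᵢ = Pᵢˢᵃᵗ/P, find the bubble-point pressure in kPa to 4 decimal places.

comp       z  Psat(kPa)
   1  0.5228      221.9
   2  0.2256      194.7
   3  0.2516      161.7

Pbub = 200.6174 kPa

At the bubble point ψ → 0, so ΣzᵢKᵢ = 1 with Kᵢ = Pᵢˢᵃᵗ/P ⇒ P = ΣzᵢPᵢˢᵃᵗ.
P = 0.5228·221.9 + 0.2256·194.7 + 0.2516·161.7 = 200.6174 kPa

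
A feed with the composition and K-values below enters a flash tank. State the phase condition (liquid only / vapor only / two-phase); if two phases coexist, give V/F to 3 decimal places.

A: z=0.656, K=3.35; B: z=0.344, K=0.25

ΣzᵢKᵢ = 2.284; Σzᵢ/Kᵢ = 1.572.
Both exceed 1, so a two-phase solution exists.
Material balance + equilibrium reduce to Σ zᵢ(Kᵢ−1)/(1+ψ(Kᵢ−1)) = 0.
Binary case is linear: z₁(K₁−1)(1+ψ(K₂−1)) + z₂(K₂−1)(1+ψ(K₁−1)) = 0
⇒ ψ = [z₁(K₁−1)+z₂(K₂−1)] / [−(K₁−1)(K₂−1)] = 1.2836/1.7625 = 0.728

two-phase, V/F = 0.728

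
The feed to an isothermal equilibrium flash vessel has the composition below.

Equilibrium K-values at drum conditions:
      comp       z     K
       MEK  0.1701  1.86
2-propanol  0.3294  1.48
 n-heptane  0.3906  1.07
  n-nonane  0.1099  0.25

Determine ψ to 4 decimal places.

Material balance + equilibrium reduce to Σ zᵢ(Kᵢ−1)/(1+ψ(Kᵢ−1)) = 0.
g(0) = ΣzᵢKᵢ − 1 = 0.2493 and g(1) = 1 − Σzᵢ/Kᵢ = -0.1187, so a root lies in (0, 1).
Newton–Raphson from ψ = 0.57:
  ψ = 0.5700: g = 0.10463, g' = -0.2938 → ψ = 0.9261
  ψ = 0.9261: g = -0.05331, g' = -0.7397 → ψ = 0.8540
  ψ = 0.8540: g = -0.00701, g' = -0.5601 → ψ = 0.8415
  ψ = 0.8415: g = -0.00015, g' = -0.5369 → ψ = 0.8412
Converged at ψ = 0.8412.

ψ = 0.8412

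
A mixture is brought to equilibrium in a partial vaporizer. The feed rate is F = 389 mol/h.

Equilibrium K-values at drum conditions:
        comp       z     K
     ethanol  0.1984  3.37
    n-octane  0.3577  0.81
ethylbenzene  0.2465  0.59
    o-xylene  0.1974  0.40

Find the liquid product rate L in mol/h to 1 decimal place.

Newton–Raphson from ψ = 0.5:
  ψ = 0.5000: g = -0.15622, g' = -0.4598 → ψ = 0.1602
  ψ = 0.1602: g = 0.03150, g' = -0.7336 → ψ = 0.2032
  ψ = 0.2032: g = 0.00157, g' = -0.6632 → ψ = 0.2055
Converged at ψ = 0.2055.
Then V = ψ·F = 0.2055·389 = 80.0 mol/h and L = F − V = 309.0 mol/h.

L = 309.0 mol/h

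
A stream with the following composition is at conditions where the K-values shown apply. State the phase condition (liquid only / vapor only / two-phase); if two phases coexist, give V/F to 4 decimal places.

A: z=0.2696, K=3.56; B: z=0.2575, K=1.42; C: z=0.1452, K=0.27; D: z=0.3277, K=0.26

ΣzᵢKᵢ = 1.4498; Σzᵢ/Kᵢ = 2.0552.
Both exceed 1, so a two-phase solution exists.
Newton iteration, ψ⁰ = 0.5:
  ψ = 0.5000: g = -0.15975, g' = -1.0149 → ψ = 0.3426
  ψ = 0.3426: g = -0.00397, g' = -0.9958 → ψ = 0.3386
Converged at ψ = 0.3386.

two-phase, V/F = 0.3386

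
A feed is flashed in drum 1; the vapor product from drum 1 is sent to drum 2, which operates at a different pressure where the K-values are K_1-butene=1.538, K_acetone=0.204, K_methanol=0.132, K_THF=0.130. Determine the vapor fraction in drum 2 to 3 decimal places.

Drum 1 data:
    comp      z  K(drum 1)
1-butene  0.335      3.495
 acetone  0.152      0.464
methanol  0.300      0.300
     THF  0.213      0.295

Drum 1:
Let ψ₁ = V/F and solve Σ zᵢ(Kᵢ−1)/(1+ψ₁(Kᵢ−1)) = 0.
g(0) = ΣzᵢKᵢ − 1 = 0.394 and g(1) = 1 − Σzᵢ/Kᵢ = -1.145, so a root lies in (0, 1).
Newton–Raphson from ψ₁ = 0.48:
  ψ₁ = 0.480: g = -0.2726, g' = -1.086 → ψ₁ = 0.229
  ψ₁ = 0.229: g = 0.0098, g' = -1.260 → ψ₁ = 0.237
Converged at ψ₁ = 0.237.
Drum-1 compositions:
  1-butene: x = 0.211, y = 0.736
  acetone: x = 0.174, y = 0.081
  methanol: x = 0.360, y = 0.108
  THF: x = 0.256, y = 0.075
Drum-2 feed = drum-1 vapor: z₂ = (0.7359, 0.0808, 0.1079, 0.0754).
Drum 2:
Let ψ₂ = V/F and solve Σ zᵢ(Kᵢ−1)/(1+ψ₂(Kᵢ−1)) = 0.
Feasibility: ΣzᵢKᵢ = 1.172, Σzᵢ/Kᵢ = 2.272 — both > 1, two phases present.
Newton–Raphson from ψ₂ = 0.35:
  ψ₂ = 0.350: g = 0.0152, g' = -0.535 → ψ₂ = 0.378
Converged at ψ₂ = 0.378.
  1-butene: x = 0.612, y = 0.941
  acetone: x = 0.116, y = 0.024
  methanol: x = 0.161, y = 0.021
  THF: x = 0.112, y = 0.015

V/F (drum 2) = 0.378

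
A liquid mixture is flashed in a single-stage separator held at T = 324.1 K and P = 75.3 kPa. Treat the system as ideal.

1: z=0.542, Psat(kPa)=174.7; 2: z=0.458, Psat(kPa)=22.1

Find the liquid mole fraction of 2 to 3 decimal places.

x_2 = 0.651

Raoult's law: Kᵢ = Pᵢˢᵃᵗ/P = Pᵢˢᵃᵗ/75.3.
  K_1 = 174.7/75.3 = 2.32005, K_2 = 22.1/75.3 = 0.29349
Rachford–Rice: g(ψ) = Σ zᵢ(Kᵢ−1)/(1+ψ(Kᵢ−1)) = 0.
Check two-phase: ΣzᵢKᵢ = 1.392 > 1 and Σzᵢ/Kᵢ = 1.794 > 1, so g(0) = 0.392 > 0 and g(1) = -0.794 < 0.
Newton–Raphson from ψ = 0.5:
  ψ = 0.500: g = -0.0693, g' = -0.889 → ψ = 0.422
  ψ = 0.422: g = -0.0016, g' = -0.854 → ψ = 0.420
Converged at ψ = 0.420.
Compositions from xᵢ = zᵢ/(1+ψ(Kᵢ−1)), yᵢ = Kᵢxᵢ:
  1: x = 0.349, y = 0.809
  2: x = 0.651, y = 0.191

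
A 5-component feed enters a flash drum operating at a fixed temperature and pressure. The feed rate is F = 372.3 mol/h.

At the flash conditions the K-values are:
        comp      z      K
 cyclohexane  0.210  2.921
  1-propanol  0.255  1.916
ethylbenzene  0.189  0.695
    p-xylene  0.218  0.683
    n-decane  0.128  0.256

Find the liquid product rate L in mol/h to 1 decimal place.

L = 142.0 mol/h

Rachford–Rice: g(ψ) = Σ zᵢ(Kᵢ−1)/(1+ψ(Kᵢ−1)) = 0.
g(0) = ΣzᵢKᵢ − 1 = 0.415 and g(1) = 1 − Σzᵢ/Kᵢ = -0.296, so a root lies in (0, 1).
Newton–Raphson from ψ = 0.64:
  ψ = 0.640: g = -0.0119, g' = -0.561 → ψ = 0.619
Converged at ψ = 0.619.
Then V = ψ·F = 0.6186·372.3 = 230.3 mol/h and L = F − V = 142.0 mol/h.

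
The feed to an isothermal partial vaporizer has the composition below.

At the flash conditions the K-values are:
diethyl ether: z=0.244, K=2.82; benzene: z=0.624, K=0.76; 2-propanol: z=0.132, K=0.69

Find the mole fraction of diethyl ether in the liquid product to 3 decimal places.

Let ψ = V/F and solve Σ zᵢ(Kᵢ−1)/(1+ψ(Kᵢ−1)) = 0.
Feasibility: ΣzᵢKᵢ = 1.253, Σzᵢ/Kᵢ = 1.099 — both > 1, two phases present.
Newton iteration, ψ⁰ = 0.35:
  ψ = 0.350: g = 0.0619, g' = -0.360 → ψ = 0.522
  ψ = 0.522: g = 0.0078, g' = -0.278 → ψ = 0.550
Converged at ψ = 0.550.
Compositions from xᵢ = zᵢ/(1+ψ(Kᵢ−1)), yᵢ = Kᵢxᵢ:
  diethyl ether: x = 0.122, y = 0.344
  benzene: x = 0.719, y = 0.546
  2-propanol: x = 0.159, y = 0.110

x_diethyl ether = 0.122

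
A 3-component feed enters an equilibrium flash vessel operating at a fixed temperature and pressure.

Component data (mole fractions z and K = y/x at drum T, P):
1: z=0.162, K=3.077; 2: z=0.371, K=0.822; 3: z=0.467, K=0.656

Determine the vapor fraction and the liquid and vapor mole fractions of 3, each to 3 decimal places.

Newton–Raphson from ψ = 0.5:
  ψ = 0.500: g = -0.1014, g' = -0.263 → ψ = 0.114
  ψ = 0.114: g = 0.0373, g' = -0.529 → ψ = 0.185
  ψ = 0.185: g = 0.0033, g' = -0.441 → ψ = 0.192
Converged at ψ = 0.192.
Compositions from xᵢ = zᵢ/(1+ψ(Kᵢ−1)), yᵢ = Kᵢxᵢ:
  1: x = 0.116, y = 0.356
  2: x = 0.384, y = 0.316
  3: x = 0.500, y = 0.328

ψ = 0.192, x_3 = 0.500, y_3 = 0.328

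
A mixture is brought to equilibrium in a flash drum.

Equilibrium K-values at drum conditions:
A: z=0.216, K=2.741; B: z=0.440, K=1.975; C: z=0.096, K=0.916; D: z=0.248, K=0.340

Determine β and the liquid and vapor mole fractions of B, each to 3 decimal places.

β = 0.856, x_B = 0.240, y_B = 0.474

Rachford–Rice: g(β) = Σ zᵢ(Kᵢ−1)/(1+β(Kᵢ−1)) = 0.
g(0) = ΣzᵢKᵢ − 1 = 0.633 and g(1) = 1 − Σzᵢ/Kᵢ = -0.136, so a root lies in (0, 1).
Newton–Raphson from β = 0.5:
  β = 0.500: g = 0.2367, g' = -0.618 → β = 0.883
  β = 0.883: g = -0.0226, g' = -0.844 → β = 0.857
  β = 0.857: g = -0.0006, g' = -0.802 → β = 0.856
Converged at β = 0.856.
Compositions from xᵢ = zᵢ/(1+β(Kᵢ−1)), yᵢ = Kᵢxᵢ:
  A: x = 0.087, y = 0.238
  B: x = 0.240, y = 0.474
  C: x = 0.103, y = 0.095
  D: x = 0.570, y = 0.194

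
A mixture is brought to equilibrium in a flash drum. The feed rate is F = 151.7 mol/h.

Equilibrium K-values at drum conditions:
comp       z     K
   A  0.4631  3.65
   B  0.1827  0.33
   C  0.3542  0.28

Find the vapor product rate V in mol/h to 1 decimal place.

Newton iteration, β⁰ = 0.5:
  β = 0.5000: g = -0.05471, g' = -1.2354 → β = 0.4557
  β = 0.4557: g = 0.00012, g' = -1.2440 → β = 0.4558
Converged at β = 0.4558.
Then V = β·F = 0.4558·151.7 = 69.1 mol/h and L = F − V = 82.6 mol/h.

V = 69.1 mol/h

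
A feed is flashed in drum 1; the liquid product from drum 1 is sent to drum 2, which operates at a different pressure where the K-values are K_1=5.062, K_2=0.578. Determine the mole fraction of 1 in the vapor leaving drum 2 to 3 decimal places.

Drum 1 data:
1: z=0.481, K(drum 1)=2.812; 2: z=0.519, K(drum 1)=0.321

Drum 1:
Let ψ₁ = V/F and solve Σ zᵢ(Kᵢ−1)/(1+ψ₁(Kᵢ−1)) = 0.
g(0) = ΣzᵢKᵢ − 1 = 0.519 and g(1) = 1 − Σzᵢ/Kᵢ = -0.788, so a root lies in (0, 1).
Newton iteration, ψ₁⁰ = 0.5:
  ψ₁ = 0.500: g = -0.0763, g' = -0.983 → ψ₁ = 0.422
Converged at ψ₁ = 0.422.
Drum-1 compositions:
  1: x = 0.273, y = 0.766
  2: x = 0.727, y = 0.234
Drum-2 feed = drum-1 liquid: z₂ = (0.2726, 0.7274).
Drum 2:
Let ψ₂ = V/F and solve Σ zᵢ(Kᵢ−1)/(1+ψ₂(Kᵢ−1)) = 0.
Check two-phase: ΣzᵢKᵢ = 1.800 > 1 and Σzᵢ/Kᵢ = 1.312 > 1, so g(0) = 0.800 > 0 and g(1) = -0.312 < 0.
Binary case is linear: z₁(K₁−1)(1+ψ₂(K₂−1)) + z₂(K₂−1)(1+ψ₂(K₁−1)) = 0
⇒ ψ₂ = [z₁(K₁−1)+z₂(K₂−1)] / [−(K₁−1)(K₂−1)] = 0.8003/1.7142 = 0.467
  1: x = 0.094, y = 0.476
  2: x = 0.906, y = 0.524

y_1 (drum 2) = 0.476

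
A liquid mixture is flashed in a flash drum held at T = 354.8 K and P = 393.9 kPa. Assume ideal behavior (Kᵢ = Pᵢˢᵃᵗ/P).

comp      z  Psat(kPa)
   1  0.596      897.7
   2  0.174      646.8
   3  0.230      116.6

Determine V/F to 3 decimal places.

Raoult's law: Kᵢ = Pᵢˢᵃᵗ/P = Pᵢˢᵃᵗ/393.9.
  K_1 = 897.7/393.9 = 2.27900, K_2 = 646.8/393.9 = 1.64204, K_3 = 116.6/393.9 = 0.29601
Material balance + equilibrium reduce to Σ zᵢ(Kᵢ−1)/(1+V/F(Kᵢ−1)) = 0.
Feasibility: ΣzᵢKᵢ = 1.712, Σzᵢ/Kᵢ = 1.144 — both > 1, two phases present.
Newton iteration, V/F⁰ = 0.37:
  V/F = 0.370: g = 0.3887, g' = -0.704 → V/F = 0.922
  V/F = 0.922: g = -0.0412, g' = -1.159 → V/F = 0.886
  V/F = 0.886: g = -0.0020, g' = -1.049 → V/F = 0.884
Converged at V/F = 0.884.

V/F = 0.884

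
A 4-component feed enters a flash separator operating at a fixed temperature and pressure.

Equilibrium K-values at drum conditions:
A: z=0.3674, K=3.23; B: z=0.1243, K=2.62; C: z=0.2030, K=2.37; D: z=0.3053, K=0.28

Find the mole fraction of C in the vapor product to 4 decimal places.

y_C = 0.2300

Newton iteration, ψ⁰ = 0.5:
  ψ = 0.5000: g = 0.32022, g' = -1.0286 → ψ = 0.8113
  ψ = 0.8113: g = -0.01822, g' = -1.2931 → ψ = 0.7972
  ψ = 0.7972: g = -0.00025, g' = -1.2581 → ψ = 0.7970
Converged at ψ = 0.7970.
Compositions from xᵢ = zᵢ/(1+ψ(Kᵢ−1)), yᵢ = Kᵢxᵢ:
  A: x = 0.1323, y = 0.4273
  B: x = 0.0543, y = 0.1421
  C: x = 0.0970, y = 0.2300
  D: x = 0.7164, y = 0.2006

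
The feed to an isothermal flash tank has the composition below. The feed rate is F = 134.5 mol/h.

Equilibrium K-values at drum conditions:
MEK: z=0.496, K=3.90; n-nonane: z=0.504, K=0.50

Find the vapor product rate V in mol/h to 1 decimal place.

V = 110.0 mol/h

Iterate (Newton) starting at ψ = 0.63:
  ψ = 0.630: g = 0.1409, g' = -0.790 → ψ = 0.808
  ψ = 0.808: g = 0.0072, g' = -0.728 → ψ = 0.818
Converged at ψ = 0.818.
Then V = ψ·F = 0.8182·134.5 = 110.0 mol/h and L = F − V = 24.5 mol/h.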